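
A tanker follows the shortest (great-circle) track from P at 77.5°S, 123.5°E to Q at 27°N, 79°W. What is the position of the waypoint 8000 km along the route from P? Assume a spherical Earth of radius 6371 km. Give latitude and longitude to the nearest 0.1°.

From cos δ = sin φ₁ sin φ₂ + cos φ₁ cos φ₂ cos Δλ, the central angle is δ ≈ 2.241 rad (128.4°). The total great-circle distance is δ·R ≈ 2.241 × 6371 ≈ 14279 km, so the target fraction is f = 8000/14279 ≈ 0.560.
Interpolate at f ≈ 0.560 with slerp weights a = sin((1−f)δ)/sin δ ≈ 1.064, b = sin(fδ)/sin δ ≈ 1.213.
p = a·p₁ + b·p₂ ≈ (0.079, -0.869, -0.488); φ = arcsin(p_z) ≈ -29.20°, λ = atan2(p_y, p_x) ≈ -84.79°.

≈ 29.2°S, 84.8°W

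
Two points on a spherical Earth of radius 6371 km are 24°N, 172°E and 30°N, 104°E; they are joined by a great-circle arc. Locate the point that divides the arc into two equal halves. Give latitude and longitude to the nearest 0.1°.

≈ 31.6°N, 139.0°E

Convert each endpoint to a unit vector on the sphere (x = cos φ cos λ, y = cos φ sin λ, z = sin φ).
The central angle between the endpoints is δ = arccos(p₁·p₂) ≈ 1.047 rad (60.0°).
Interpolate at f = 1/2 with slerp weights a = sin((1−f)δ)/sin δ ≈ 0.577, b = sin(fδ)/sin δ ≈ 0.577.
p = a·p₁ + b·p₂ ≈ (-0.643, 0.559, 0.524); φ = arcsin(p_z) ≈ 31.57°, λ = atan2(p_y, p_x) ≈ 139.03°.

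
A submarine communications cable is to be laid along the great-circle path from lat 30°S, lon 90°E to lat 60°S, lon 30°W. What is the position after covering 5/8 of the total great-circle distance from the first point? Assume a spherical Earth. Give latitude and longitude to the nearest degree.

Write both endpoints as unit vectors p₁, p₂ with components (cos φ cos λ, cos φ sin λ, sin φ).
The central angle between the endpoints is δ = arccos(p₁·p₂) ≈ 1.353 rad (77.5°).
Interpolate at f = 5/8 with slerp weights a = sin((1−f)δ)/sin δ ≈ 0.498, b = sin(fδ)/sin δ ≈ 0.766.
p = a·p₁ + b·p₂ ≈ (0.332, 0.239, -0.912); φ = arcsin(p_z) ≈ -65.85°, λ = atan2(p_y, p_x) ≈ 35.79°.

≈ lat 66°S, lon 36°E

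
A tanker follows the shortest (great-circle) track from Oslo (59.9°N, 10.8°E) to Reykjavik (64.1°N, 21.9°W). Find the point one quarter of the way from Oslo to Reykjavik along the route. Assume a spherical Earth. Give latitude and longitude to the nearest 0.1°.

Convert each endpoint to a unit vector on the sphere (x = cos φ cos λ, y = cos φ sin λ, z = sin φ).
The central angle between the endpoints is δ = arccos(p₁·p₂) ≈ 0.274 rad (15.7°).
Interpolate at f = 1/4 with slerp weights a = sin((1−f)δ)/sin δ ≈ 0.754, b = sin(fδ)/sin δ ≈ 0.253.
p = a·p₁ + b·p₂ ≈ (0.474, 0.030, 0.880); φ = arcsin(p_z) ≈ 61.64°, λ = atan2(p_y, p_x) ≈ 3.58°.

≈ (61.6°N, 3.6°E)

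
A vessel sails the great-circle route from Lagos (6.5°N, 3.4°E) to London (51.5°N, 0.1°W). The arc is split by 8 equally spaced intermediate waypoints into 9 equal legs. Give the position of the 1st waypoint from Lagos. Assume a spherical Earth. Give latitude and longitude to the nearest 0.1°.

≈ 11.5°N, 3.1°E

Convert each endpoint to a unit vector on the sphere (x = cos φ cos λ, y = cos φ sin λ, z = sin φ).
The central angle between the endpoints is δ = arccos(p₁·p₂) ≈ 0.787 rad (45.1°).
Interpolate at f = 1/9 with slerp weights a = sin((1−f)δ)/sin δ ≈ 0.909, b = sin(fδ)/sin δ ≈ 0.123.
p = a·p₁ + b·p₂ ≈ (0.978, 0.053, 0.199); φ = arcsin(p_z) ≈ 11.50°, λ = atan2(p_y, p_x) ≈ 3.13°.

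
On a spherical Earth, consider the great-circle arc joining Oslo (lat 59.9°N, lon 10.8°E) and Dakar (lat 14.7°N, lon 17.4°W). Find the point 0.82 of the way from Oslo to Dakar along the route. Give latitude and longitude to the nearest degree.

≈ lat 23°N, lon 14°W

The haversine formula gives a central angle δ ≈ 0.867 rad (49.7°) between the endpoints.
Interpolate at f = 0.82 with slerp weights a = sin((1−f)δ)/sin δ ≈ 0.204, b = sin(fδ)/sin δ ≈ 0.856.
p = a·p₁ + b·p₂ ≈ (0.890, -0.228, 0.394); φ = arcsin(p_z) ≈ 23.18°, λ = atan2(p_y, p_x) ≈ -14.39°.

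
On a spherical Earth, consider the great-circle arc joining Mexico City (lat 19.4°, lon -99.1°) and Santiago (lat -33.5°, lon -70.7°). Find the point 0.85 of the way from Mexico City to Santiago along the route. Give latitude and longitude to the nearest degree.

The haversine formula gives a central angle δ ≈ 1.037 rad (59.4°) between the endpoints.
Interpolate at f = 0.85 with slerp weights a = sin((1−f)δ)/sin δ ≈ 0.180, b = sin(fδ)/sin δ ≈ 0.896.
p = a·p₁ + b·p₂ ≈ (0.220, -0.873, -0.435); φ = arcsin(p_z) ≈ -25.78°, λ = atan2(p_y, p_x) ≈ -75.84°.

≈ lat -26°, lon -76°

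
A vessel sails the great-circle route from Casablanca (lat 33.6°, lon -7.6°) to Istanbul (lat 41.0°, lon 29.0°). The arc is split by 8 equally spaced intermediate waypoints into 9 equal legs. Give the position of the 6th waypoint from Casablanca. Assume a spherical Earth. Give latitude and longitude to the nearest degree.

≈ lat 40°, lon 16°

Convert each endpoint to a unit vector on the sphere (x = cos φ cos λ, y = cos φ sin λ, z = sin φ).
The central angle between the endpoints is δ = arccos(p₁·p₂) ≈ 0.520 rad (29.8°).
Interpolate at f = 6/9 with slerp weights a = sin((1−f)δ)/sin δ ≈ 0.347, b = sin(fδ)/sin δ ≈ 0.684.
p = a·p₁ + b·p₂ ≈ (0.738, 0.212, 0.641); φ = arcsin(p_z) ≈ 39.84°, λ = atan2(p_y, p_x) ≈ 16.03°.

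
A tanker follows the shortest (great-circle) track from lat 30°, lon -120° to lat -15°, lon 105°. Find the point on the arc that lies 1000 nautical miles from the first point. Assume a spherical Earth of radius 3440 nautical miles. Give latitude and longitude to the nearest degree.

Write both endpoints as unit vectors p₁, p₂ with components (cos φ cos λ, cos φ sin λ, sin φ).
The central angle between the endpoints is δ = arccos(p₁·p₂) ≈ 2.376 rad (136.1°). The total great-circle distance is δ·R ≈ 2.376 × 3440 ≈ 8173 nmi, so the target fraction is f = 1000/8173 ≈ 0.122.
Interpolate at f ≈ 0.122 with slerp weights a = sin((1−f)δ)/sin δ ≈ 1.256, b = sin(fδ)/sin δ ≈ 0.414.
p = a·p₁ + b·p₂ ≈ (-0.647, -0.556, 0.521); φ = arcsin(p_z) ≈ 31.40°, λ = atan2(p_y, p_x) ≈ -139.33°.

≈ lat 31°, lon -139°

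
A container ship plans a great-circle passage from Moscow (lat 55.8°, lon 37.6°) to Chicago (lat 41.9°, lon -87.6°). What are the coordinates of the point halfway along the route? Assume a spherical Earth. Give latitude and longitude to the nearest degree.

≈ lat 67°, lon -40°

Write both endpoints as unit vectors p₁, p₂ with components (cos φ cos λ, cos φ sin λ, sin φ).
The central angle between the endpoints is δ = arccos(p₁·p₂) ≈ 1.254 rad (71.9°).
Interpolate at f = 1/2 with slerp weights a = sin((1−f)δ)/sin δ ≈ 0.618, b = sin(fδ)/sin δ ≈ 0.618.
p = a·p₁ + b·p₂ ≈ (0.294, -0.247, 0.923); φ = arcsin(p_z) ≈ 67.39°, λ = atan2(p_y, p_x) ≈ -40.06°.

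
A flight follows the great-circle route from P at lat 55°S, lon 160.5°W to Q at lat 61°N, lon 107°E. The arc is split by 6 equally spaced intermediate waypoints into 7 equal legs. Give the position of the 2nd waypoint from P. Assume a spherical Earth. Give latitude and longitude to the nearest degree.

From cos δ = sin φ₁ sin φ₂ + cos φ₁ cos φ₂ cos Δλ, the central angle is δ ≈ 2.387 rad (136.8°).
Interpolate at f = 2/7 with slerp weights a = sin((1−f)δ)/sin δ ≈ 1.447, b = sin(fδ)/sin δ ≈ 0.920.
p = a·p₁ + b·p₂ ≈ (-0.913, 0.150, -0.380); φ = arcsin(p_z) ≈ -22.35°, λ = atan2(p_y, p_x) ≈ 170.69°.

≈ lat 22°S, lon 171°E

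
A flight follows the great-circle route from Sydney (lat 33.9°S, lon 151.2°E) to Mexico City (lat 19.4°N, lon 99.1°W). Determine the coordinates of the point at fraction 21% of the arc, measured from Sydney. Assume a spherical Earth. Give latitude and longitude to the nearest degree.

≈ lat 28°S, lon 179°E

Convert each endpoint to a unit vector on the sphere (x = cos φ cos λ, y = cos φ sin λ, z = sin φ).
The central angle between the endpoints is δ = arccos(p₁·p₂) ≈ 2.037 rad (116.7°).
Interpolate at f = 0.21 with slerp weights a = sin((1−f)δ)/sin δ ≈ 1.118, b = sin(fδ)/sin δ ≈ 0.464.
p = a·p₁ + b·p₂ ≈ (-0.883, 0.015, -0.470); φ = arcsin(p_z) ≈ -28.01°, λ = atan2(p_y, p_x) ≈ 179.04°.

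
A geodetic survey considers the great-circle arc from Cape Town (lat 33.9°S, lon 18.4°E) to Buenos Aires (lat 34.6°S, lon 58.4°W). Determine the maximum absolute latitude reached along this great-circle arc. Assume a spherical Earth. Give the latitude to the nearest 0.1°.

The great circle lies in the plane with unit normal n̂ = (p₁ × p₂)/|p₁ × p₂|.
Here n̂_z ≈ -0.755; the vertex latitude is φ_max = arccos|n̂_z| ≈ 41.0°.
Check via Clairaut: cos φ_max = |cos φ₁| · sin C = cos(33.9°)·sin(114.6°) ≈ 0.755, again giving ≈ 41.0°.

≈ 41.0°S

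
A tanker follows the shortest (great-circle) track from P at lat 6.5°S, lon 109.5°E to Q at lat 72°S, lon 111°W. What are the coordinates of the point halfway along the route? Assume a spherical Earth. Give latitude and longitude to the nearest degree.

Convert each endpoint to a unit vector on the sphere (x = cos φ cos λ, y = cos φ sin λ, z = sin φ).
The central angle between the endpoints is δ = arccos(p₁·p₂) ≈ 1.697 rad (97.2°).
Interpolate at f = 1/2 with slerp weights a = sin((1−f)δ)/sin δ ≈ 0.756, b = sin(fδ)/sin δ ≈ 0.756.
p = a·p₁ + b·p₂ ≈ (-0.335, 0.490, -0.805); φ = arcsin(p_z) ≈ -53.60°, λ = atan2(p_y, p_x) ≈ 124.32°.

≈ lat 54°S, lon 124°E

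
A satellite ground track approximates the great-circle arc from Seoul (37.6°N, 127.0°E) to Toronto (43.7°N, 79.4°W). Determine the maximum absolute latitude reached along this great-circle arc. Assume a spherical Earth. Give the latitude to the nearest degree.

≈ 75°N

The great circle lies in the plane with unit normal n̂ = (p₁ × p₂)/|p₁ × p₂|.
Here n̂_z ≈ +0.256; the vertex latitude is φ_max = arccos|n̂_z| ≈ 75.2°.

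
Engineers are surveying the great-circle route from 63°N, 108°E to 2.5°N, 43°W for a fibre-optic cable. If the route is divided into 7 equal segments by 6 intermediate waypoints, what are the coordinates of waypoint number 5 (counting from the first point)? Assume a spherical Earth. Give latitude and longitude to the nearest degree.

Write both endpoints as unit vectors p₁, p₂ with components (cos φ cos λ, cos φ sin λ, sin φ).
The central angle between the endpoints is δ = arccos(p₁·p₂) ≈ 1.937 rad (111.0°).
Interpolate at f = 5/7 with slerp weights a = sin((1−f)δ)/sin δ ≈ 0.563, b = sin(fδ)/sin δ ≈ 1.052.
p = a·p₁ + b·p₂ ≈ (0.690, -0.474, 0.547); φ = arcsin(p_z) ≈ 33.19°, λ = atan2(p_y, p_x) ≈ -34.49°.

≈ 33°N, 34°W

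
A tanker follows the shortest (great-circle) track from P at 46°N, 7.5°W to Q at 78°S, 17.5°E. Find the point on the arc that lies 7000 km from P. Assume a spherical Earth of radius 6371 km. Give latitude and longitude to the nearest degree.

Write both endpoints as unit vectors p₁, p₂ with components (cos φ cos λ, cos φ sin λ, sin φ).
The central angle between the endpoints is δ = arccos(p₁·p₂) ≈ 2.181 rad (124.9°). The total great-circle distance is δ·R ≈ 2.181 × 6371 ≈ 13893 km, so the target fraction is f = 7000/13893 ≈ 0.504.
Interpolate at f ≈ 0.504 with slerp weights a = sin((1−f)δ)/sin δ ≈ 1.077, b = sin(fδ)/sin δ ≈ 1.086.
p = a·p₁ + b·p₂ ≈ (0.957, -0.030, -0.288); φ = arcsin(p_z) ≈ -16.74°, λ = atan2(p_y, p_x) ≈ -1.78°.

≈ 17°S, 2°W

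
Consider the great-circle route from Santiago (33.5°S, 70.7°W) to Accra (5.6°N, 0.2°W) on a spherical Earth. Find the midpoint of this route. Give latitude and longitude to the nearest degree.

The haversine formula gives a central angle δ ≈ 1.346 rad (77.1°) between the endpoints.
Interpolate at f = 1/2 with slerp weights a = sin((1−f)δ)/sin δ ≈ 0.639, b = sin(fδ)/sin δ ≈ 0.639.
p = a·p₁ + b·p₂ ≈ (0.813, -0.505, -0.290); φ = arcsin(p_z) ≈ -16.89°, λ = atan2(p_y, p_x) ≈ -31.88°.

≈ 17°S, 32°W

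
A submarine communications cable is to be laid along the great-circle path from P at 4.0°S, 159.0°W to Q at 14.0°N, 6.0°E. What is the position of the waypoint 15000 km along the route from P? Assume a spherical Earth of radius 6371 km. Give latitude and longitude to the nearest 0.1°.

≈ 27.0°N, 19.6°W

The haversine formula gives a central angle δ ≈ 2.830 rad (162.1°) between the endpoints. The total great-circle distance is δ·R ≈ 2.830 × 6371 ≈ 18030 km, so the target fraction is f = 15000/18030 ≈ 0.832.
Interpolate at f ≈ 0.832 with slerp weights a = sin((1−f)δ)/sin δ ≈ 1.493, b = sin(fδ)/sin δ ≈ 2.310.
p = a·p₁ + b·p₂ ≈ (0.839, -0.299, 0.455); φ = arcsin(p_z) ≈ 27.05°, λ = atan2(p_y, p_x) ≈ -19.65°.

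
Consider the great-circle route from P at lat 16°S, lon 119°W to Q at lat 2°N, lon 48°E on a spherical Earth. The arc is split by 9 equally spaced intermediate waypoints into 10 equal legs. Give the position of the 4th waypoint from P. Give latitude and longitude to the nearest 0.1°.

From cos δ = sin φ₁ sin φ₂ + cos φ₁ cos φ₂ cos Δλ, the central angle is δ ≈ 2.810 rad (161.0°).
Interpolate at f = 4/10 with slerp weights a = sin((1−f)δ)/sin δ ≈ 3.055, b = sin(fδ)/sin δ ≈ 2.774.
p = a·p₁ + b·p₂ ≈ (0.431, -0.508, -0.745); φ = arcsin(p_z) ≈ -48.19°, λ = atan2(p_y, p_x) ≈ -49.69°.

≈ lat 48.2°S, lon 49.7°W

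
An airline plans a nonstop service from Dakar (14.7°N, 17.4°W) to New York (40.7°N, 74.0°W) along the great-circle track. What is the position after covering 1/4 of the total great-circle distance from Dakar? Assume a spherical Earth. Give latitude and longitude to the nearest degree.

The haversine formula gives a central angle δ ≈ 0.965 rad (55.3°) between the endpoints.
Interpolate at f = 1/4 with slerp weights a = sin((1−f)δ)/sin δ ≈ 0.806, b = sin(fδ)/sin δ ≈ 0.291.
p = a·p₁ + b·p₂ ≈ (0.804, -0.445, 0.394); φ = arcsin(p_z) ≈ 23.20°, λ = atan2(p_y, p_x) ≈ -28.95°.

≈ 23°N, 29°W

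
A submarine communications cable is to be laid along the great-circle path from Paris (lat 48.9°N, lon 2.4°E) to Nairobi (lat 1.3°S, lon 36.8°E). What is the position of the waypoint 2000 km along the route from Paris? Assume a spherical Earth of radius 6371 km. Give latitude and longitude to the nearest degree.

≈ lat 34°N, lon 17°E

Write both endpoints as unit vectors p₁, p₂ with components (cos φ cos λ, cos φ sin λ, sin φ).
The central angle between the endpoints is δ = arccos(p₁·p₂) ≈ 1.018 rad (58.3°). The total great-circle distance is δ·R ≈ 1.018 × 6371 ≈ 6485 km, so the target fraction is f = 2000/6485 ≈ 0.308.
Interpolate at f ≈ 0.308 with slerp weights a = sin((1−f)δ)/sin δ ≈ 0.761, b = sin(fδ)/sin δ ≈ 0.363.
p = a·p₁ + b·p₂ ≈ (0.790, 0.238, 0.565); φ = arcsin(p_z) ≈ 34.40°, λ = atan2(p_y, p_x) ≈ 16.78°.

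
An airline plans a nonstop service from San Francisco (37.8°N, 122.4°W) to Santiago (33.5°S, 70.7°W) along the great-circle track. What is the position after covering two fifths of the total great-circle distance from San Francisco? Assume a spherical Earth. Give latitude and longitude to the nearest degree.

From cos δ = sin φ₁ sin φ₂ + cos φ₁ cos φ₂ cos Δλ, the central angle is δ ≈ 1.501 rad (86.0°).
Interpolate at f = 2/5 with slerp weights a = sin((1−f)δ)/sin δ ≈ 0.786, b = sin(fδ)/sin δ ≈ 0.566.
p = a·p₁ + b·p₂ ≈ (-0.177, -0.970, 0.169); φ = arcsin(p_z) ≈ 9.72°, λ = atan2(p_y, p_x) ≈ -100.32°.

≈ 10°N, 100°W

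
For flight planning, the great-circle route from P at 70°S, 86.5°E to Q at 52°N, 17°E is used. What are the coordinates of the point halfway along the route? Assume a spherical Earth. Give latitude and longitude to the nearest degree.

From cos δ = sin φ₁ sin φ₂ + cos φ₁ cos φ₂ cos Δλ, the central angle is δ ≈ 2.301 rad (131.8°).
Interpolate at f = 1/2 with slerp weights a = sin((1−f)δ)/sin δ ≈ 1.225, b = sin(fδ)/sin δ ≈ 1.225.
p = a·p₁ + b·p₂ ≈ (0.747, 0.639, -0.186); φ = arcsin(p_z) ≈ -10.71°, λ = atan2(p_y, p_x) ≈ 40.54°.

≈ 11°S, 41°E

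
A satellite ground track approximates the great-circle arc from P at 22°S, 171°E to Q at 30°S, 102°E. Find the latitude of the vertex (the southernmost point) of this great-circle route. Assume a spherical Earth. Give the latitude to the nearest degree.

≈ 32°S

The great circle lies in the plane with unit normal n̂ = (p₁ × p₂)/|p₁ × p₂|.
Here n̂_z ≈ -0.852; the vertex latitude is φ_max = arccos|n̂_z| ≈ 31.6°.
Check via Clairaut: cos φ_max = |cos φ₁| · sin C = cos(22.0°)·sin(113.2°) ≈ 0.852, again giving ≈ 31.6°.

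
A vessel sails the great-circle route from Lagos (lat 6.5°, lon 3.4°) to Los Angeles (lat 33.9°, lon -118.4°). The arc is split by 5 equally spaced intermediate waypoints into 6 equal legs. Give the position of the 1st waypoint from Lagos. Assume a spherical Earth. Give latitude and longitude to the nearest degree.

≈ lat 18°, lon -11°

From cos δ = sin φ₁ sin φ₂ + cos φ₁ cos φ₂ cos Δλ, the central angle is δ ≈ 1.951 rad (111.8°).
Interpolate at f = 1/6 with slerp weights a = sin((1−f)δ)/sin δ ≈ 1.075, b = sin(fδ)/sin δ ≈ 0.344.
p = a·p₁ + b·p₂ ≈ (0.931, -0.188, 0.314); φ = arcsin(p_z) ≈ 18.28°, λ = atan2(p_y, p_x) ≈ -11.41°.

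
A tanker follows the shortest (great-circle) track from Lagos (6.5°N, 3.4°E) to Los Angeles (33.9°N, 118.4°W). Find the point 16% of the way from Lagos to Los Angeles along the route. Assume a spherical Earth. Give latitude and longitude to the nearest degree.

Convert each endpoint to a unit vector on the sphere (x = cos φ cos λ, y = cos φ sin λ, z = sin φ).
The central angle between the endpoints is δ = arccos(p₁·p₂) ≈ 1.951 rad (111.8°).
Interpolate at f = 0.16 with slerp weights a = sin((1−f)δ)/sin δ ≈ 1.075, b = sin(fδ)/sin δ ≈ 0.331.
p = a·p₁ + b·p₂ ≈ (0.935, -0.178, 0.306); φ = arcsin(p_z) ≈ 17.83°, λ = atan2(p_y, p_x) ≈ -10.79°.

≈ 18°N, 11°W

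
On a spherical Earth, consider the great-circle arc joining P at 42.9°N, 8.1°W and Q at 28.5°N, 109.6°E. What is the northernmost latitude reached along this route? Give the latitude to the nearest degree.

≈ 55°N

The great circle lies in the plane with unit normal n̂ = (p₁ × p₂)/|p₁ × p₂|.
Here n̂_z ≈ +0.570; the vertex latitude is φ_max = arccos|n̂_z| ≈ 55.2°.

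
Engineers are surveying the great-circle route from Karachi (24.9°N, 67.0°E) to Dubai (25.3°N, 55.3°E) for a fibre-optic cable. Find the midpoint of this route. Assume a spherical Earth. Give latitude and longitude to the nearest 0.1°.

≈ 25.2°N, 61.2°E

The haversine formula gives a central angle δ ≈ 0.185 rad (10.6°) between the endpoints.
Interpolate at f = 1/2 with slerp weights a = sin((1−f)δ)/sin δ ≈ 0.502, b = sin(fδ)/sin δ ≈ 0.502.
p = a·p₁ + b·p₂ ≈ (0.436, 0.793, 0.426); φ = arcsin(p_z) ≈ 25.22°, λ = atan2(p_y, p_x) ≈ 61.16°.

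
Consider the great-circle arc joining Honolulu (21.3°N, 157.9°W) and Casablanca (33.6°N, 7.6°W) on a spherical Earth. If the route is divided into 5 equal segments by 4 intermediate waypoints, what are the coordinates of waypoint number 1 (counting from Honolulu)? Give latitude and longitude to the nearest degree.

≈ 42°N, 143°W

Write both endpoints as unit vectors p₁, p₂ with components (cos φ cos λ, cos φ sin λ, sin φ).
The central angle between the endpoints is δ = arccos(p₁·p₂) ≈ 2.064 rad (118.2°).
Interpolate at f = 1/5 with slerp weights a = sin((1−f)δ)/sin δ ≈ 1.131, b = sin(fδ)/sin δ ≈ 0.455.
p = a·p₁ + b·p₂ ≈ (-0.601, -0.447, 0.663); φ = arcsin(p_z) ≈ 41.52°, λ = atan2(p_y, p_x) ≈ -143.37°.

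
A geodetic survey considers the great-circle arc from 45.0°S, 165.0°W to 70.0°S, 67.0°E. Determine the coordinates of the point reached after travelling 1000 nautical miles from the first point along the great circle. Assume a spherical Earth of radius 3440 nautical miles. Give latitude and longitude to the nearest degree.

≈ 60°S, 176°W

From cos δ = sin φ₁ sin φ₂ + cos φ₁ cos φ₂ cos Δλ, the central angle is δ ≈ 1.029 rad (59.0°). The total great-circle distance is δ·R ≈ 1.029 × 3440 ≈ 3540 nmi, so the target fraction is f = 1000/3540 ≈ 0.282.
Interpolate at f ≈ 0.282 with slerp weights a = sin((1−f)δ)/sin δ ≈ 0.786, b = sin(fδ)/sin δ ≈ 0.335.
p = a·p₁ + b·p₂ ≈ (-0.492, -0.038, -0.870); φ = arcsin(p_z) ≈ -60.44°, λ = atan2(p_y, p_x) ≈ -175.53°.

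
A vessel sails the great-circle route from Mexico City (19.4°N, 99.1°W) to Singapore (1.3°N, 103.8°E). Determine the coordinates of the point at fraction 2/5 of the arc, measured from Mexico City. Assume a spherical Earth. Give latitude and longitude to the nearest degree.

≈ 44°N, 165°W

From cos δ = sin φ₁ sin φ₂ + cos φ₁ cos φ₂ cos Δλ, the central angle is δ ≈ 2.608 rad (149.4°).
Interpolate at f = 2/5 with slerp weights a = sin((1−f)δ)/sin δ ≈ 1.967, b = sin(fδ)/sin δ ≈ 1.700.
p = a·p₁ + b·p₂ ≈ (-0.699, -0.182, 0.692); φ = arcsin(p_z) ≈ 43.78°, λ = atan2(p_y, p_x) ≈ -165.42°.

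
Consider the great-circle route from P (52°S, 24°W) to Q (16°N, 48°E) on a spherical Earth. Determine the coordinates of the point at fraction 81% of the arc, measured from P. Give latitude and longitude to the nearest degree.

≈ (2°N, 38°E)

From cos δ = sin φ₁ sin φ₂ + cos φ₁ cos φ₂ cos Δλ, the central angle is δ ≈ 1.605 rad (92.0°).
Interpolate at f = 0.81 with slerp weights a = sin((1−f)δ)/sin δ ≈ 0.300, b = sin(fδ)/sin δ ≈ 0.964.
p = a·p₁ + b·p₂ ≈ (0.789, 0.614, 0.029); φ = arcsin(p_z) ≈ 1.66°, λ = atan2(p_y, p_x) ≈ 37.86°.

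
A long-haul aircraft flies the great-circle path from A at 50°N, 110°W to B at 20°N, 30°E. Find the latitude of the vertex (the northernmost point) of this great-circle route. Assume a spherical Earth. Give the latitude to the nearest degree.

≈ 67°N

The great circle lies in the plane with unit normal n̂ = (p₁ × p₂)/|p₁ × p₂|.
Here n̂_z ≈ +0.396; the vertex latitude is φ_max = arccos|n̂_z| ≈ 66.7°.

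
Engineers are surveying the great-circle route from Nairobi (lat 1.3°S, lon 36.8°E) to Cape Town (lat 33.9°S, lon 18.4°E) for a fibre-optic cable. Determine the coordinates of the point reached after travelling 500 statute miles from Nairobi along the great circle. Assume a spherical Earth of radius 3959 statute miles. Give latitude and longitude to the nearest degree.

Convert each endpoint to a unit vector on the sphere (x = cos φ cos λ, y = cos φ sin λ, z = sin φ).
The central angle between the endpoints is δ = arccos(p₁·p₂) ≈ 0.643 rad (36.9°). The total great-circle distance is δ·R ≈ 0.643 × 3959 ≈ 2547 mi, so the target fraction is f = 500/2547 ≈ 0.196.
Interpolate at f ≈ 0.196 with slerp weights a = sin((1−f)δ)/sin δ ≈ 0.824, b = sin(fδ)/sin δ ≈ 0.210.
p = a·p₁ + b·p₂ ≈ (0.825, 0.549, -0.136); φ = arcsin(p_z) ≈ -7.80°, λ = atan2(p_y, p_x) ≈ 33.62°.

≈ lat 8°S, lon 34°E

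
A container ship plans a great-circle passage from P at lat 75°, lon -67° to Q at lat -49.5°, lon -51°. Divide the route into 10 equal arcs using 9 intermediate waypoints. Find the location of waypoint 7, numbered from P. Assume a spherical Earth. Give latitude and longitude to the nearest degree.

≈ lat -12°, lon -54°

Convert each endpoint to a unit vector on the sphere (x = cos φ cos λ, y = cos φ sin λ, z = sin φ).
The central angle between the endpoints is δ = arccos(p₁·p₂) ≈ 2.181 rad (125.0°).
Interpolate at f = 7/10 with slerp weights a = sin((1−f)δ)/sin δ ≈ 0.743, b = sin(fδ)/sin δ ≈ 1.219.
p = a·p₁ + b·p₂ ≈ (0.573, -0.792, -0.210); φ = arcsin(p_z) ≈ -12.10°, λ = atan2(p_y, p_x) ≈ -54.11°.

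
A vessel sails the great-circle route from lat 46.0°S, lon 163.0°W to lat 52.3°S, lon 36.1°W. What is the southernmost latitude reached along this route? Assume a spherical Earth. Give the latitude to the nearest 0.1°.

≈ 69.0°S

The great circle lies in the plane with unit normal n̂ = (p₁ × p₂)/|p₁ × p₂|.
Here n̂_z ≈ +0.358; the vertex latitude is φ_max = arccos|n̂_z| ≈ 69.0°.
Check via Clairaut: cos φ_max = |cos φ₁| · sin C = cos(46.0°)·sin(149.0°) ≈ 0.358, again giving ≈ 69.0°.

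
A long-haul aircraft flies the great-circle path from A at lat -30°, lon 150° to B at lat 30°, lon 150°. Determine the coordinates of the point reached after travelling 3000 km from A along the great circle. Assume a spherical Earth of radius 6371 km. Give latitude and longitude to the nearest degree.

Convert each endpoint to a unit vector on the sphere (x = cos φ cos λ, y = cos φ sin λ, z = sin φ).
The central angle between the endpoints is δ = arccos(p₁·p₂) ≈ 1.047 rad (60.0°). The total great-circle distance is δ·R ≈ 1.047 × 6371 ≈ 6672 km, so the target fraction is f = 3000/6672 ≈ 0.450.
Interpolate at f ≈ 0.450 with slerp weights a = sin((1−f)δ)/sin δ ≈ 0.629, b = sin(fδ)/sin δ ≈ 0.524.
p = a·p₁ + b·p₂ ≈ (-0.865, 0.499, -0.053); φ = arcsin(p_z) ≈ -3.02°, λ = atan2(p_y, p_x) ≈ 150.00°.

≈ lat -3°, lon 150°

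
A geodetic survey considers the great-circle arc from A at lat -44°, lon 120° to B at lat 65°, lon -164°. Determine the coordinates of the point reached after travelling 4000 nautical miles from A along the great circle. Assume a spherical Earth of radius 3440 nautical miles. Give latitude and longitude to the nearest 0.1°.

≈ lat 17.4°, lon 148.3°

Write both endpoints as unit vectors p₁, p₂ with components (cos φ cos λ, cos φ sin λ, sin φ).
The central angle between the endpoints is δ = arccos(p₁·p₂) ≈ 2.160 rad (123.8°). The total great-circle distance is δ·R ≈ 2.160 × 3440 ≈ 7432 nmi, so the target fraction is f = 4000/7432 ≈ 0.538.
Interpolate at f ≈ 0.538 with slerp weights a = sin((1−f)δ)/sin δ ≈ 1.011, b = sin(fδ)/sin δ ≈ 1.104.
p = a·p₁ + b·p₂ ≈ (-0.812, 0.501, 0.299); φ = arcsin(p_z) ≈ 17.38°, λ = atan2(p_y, p_x) ≈ 148.33°.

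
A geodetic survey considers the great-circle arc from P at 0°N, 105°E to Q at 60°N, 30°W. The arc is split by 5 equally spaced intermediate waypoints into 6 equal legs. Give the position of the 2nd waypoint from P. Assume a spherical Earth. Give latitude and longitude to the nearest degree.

≈ 34°N, 89°E

Convert each endpoint to a unit vector on the sphere (x = cos φ cos λ, y = cos φ sin λ, z = sin φ).
The central angle between the endpoints is δ = arccos(p₁·p₂) ≈ 1.932 rad (110.7°).
Interpolate at f = 2/6 with slerp weights a = sin((1−f)δ)/sin δ ≈ 1.027, b = sin(fδ)/sin δ ≈ 0.642.
p = a·p₁ + b·p₂ ≈ (0.012, 0.831, 0.556); φ = arcsin(p_z) ≈ 33.77°, λ = atan2(p_y, p_x) ≈ 89.16°.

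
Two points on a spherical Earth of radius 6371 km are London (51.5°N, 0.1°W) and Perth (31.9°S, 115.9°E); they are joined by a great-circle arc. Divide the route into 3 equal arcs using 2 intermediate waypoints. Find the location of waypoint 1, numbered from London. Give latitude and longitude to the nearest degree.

≈ (33°N, 55°E)

Convert each endpoint to a unit vector on the sphere (x = cos φ cos λ, y = cos φ sin λ, z = sin φ).
The central angle between the endpoints is δ = arccos(p₁·p₂) ≈ 2.272 rad (130.2°).
Interpolate at f = 1/3 with slerp weights a = sin((1−f)δ)/sin δ ≈ 1.307, b = sin(fδ)/sin δ ≈ 0.899.
p = a·p₁ + b·p₂ ≈ (0.480, 0.685, 0.548); φ = arcsin(p_z) ≈ 33.20°, λ = atan2(p_y, p_x) ≈ 54.99°.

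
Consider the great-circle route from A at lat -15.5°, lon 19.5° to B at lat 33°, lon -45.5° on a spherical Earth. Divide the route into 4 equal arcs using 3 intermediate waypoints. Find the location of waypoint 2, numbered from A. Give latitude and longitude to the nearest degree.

≈ lat 10°, lon -10°

Convert each endpoint to a unit vector on the sphere (x = cos φ cos λ, y = cos φ sin λ, z = sin φ).
The central angle between the endpoints is δ = arccos(p₁·p₂) ≈ 1.374 rad (78.7°).
Interpolate at f = 2/4 with slerp weights a = sin((1−f)δ)/sin δ ≈ 0.647, b = sin(fδ)/sin δ ≈ 0.647.
p = a·p₁ + b·p₂ ≈ (0.967, -0.179, 0.179); φ = arcsin(p_z) ≈ 10.33°, λ = atan2(p_y, p_x) ≈ -10.47°.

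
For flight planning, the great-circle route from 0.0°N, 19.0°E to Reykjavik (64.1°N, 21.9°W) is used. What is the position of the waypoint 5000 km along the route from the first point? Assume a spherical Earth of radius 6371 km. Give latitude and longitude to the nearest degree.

From cos δ = sin φ₁ sin φ₂ + cos φ₁ cos φ₂ cos Δλ, the central angle is δ ≈ 1.234 rad (70.7°). The total great-circle distance is δ·R ≈ 1.234 × 6371 ≈ 7864 km, so the target fraction is f = 5000/7864 ≈ 0.636.
Interpolate at f ≈ 0.636 with slerp weights a = sin((1−f)δ)/sin δ ≈ 0.460, b = sin(fδ)/sin δ ≈ 0.749.
p = a·p₁ + b·p₂ ≈ (0.739, 0.028, 0.673); φ = arcsin(p_z) ≈ 42.34°, λ = atan2(p_y, p_x) ≈ 2.16°.

≈ 42°N, 2°E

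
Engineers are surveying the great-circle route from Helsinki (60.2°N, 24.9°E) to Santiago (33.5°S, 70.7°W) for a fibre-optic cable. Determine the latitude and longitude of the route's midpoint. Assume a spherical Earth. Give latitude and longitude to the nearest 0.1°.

≈ (18.8°N, 38.5°W)

Write both endpoints as unit vectors p₁, p₂ with components (cos φ cos λ, cos φ sin λ, sin φ).
The central angle between the endpoints is δ = arccos(p₁·p₂) ≈ 2.117 rad (121.3°).
Interpolate at f = 1/2 with slerp weights a = sin((1−f)δ)/sin δ ≈ 1.020, b = sin(fδ)/sin δ ≈ 1.020.
p = a·p₁ + b·p₂ ≈ (0.741, -0.589, 0.322); φ = arcsin(p_z) ≈ 18.79°, λ = atan2(p_y, p_x) ≈ -38.50°.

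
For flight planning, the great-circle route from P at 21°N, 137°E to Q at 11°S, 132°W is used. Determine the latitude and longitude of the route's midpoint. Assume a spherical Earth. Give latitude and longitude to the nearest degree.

≈ 7°N, 176°W

Write both endpoints as unit vectors p₁, p₂ with components (cos φ cos λ, cos φ sin λ, sin φ).
The central angle between the endpoints is δ = arccos(p₁·p₂) ≈ 1.655 rad (94.8°).
Interpolate at f = 1/2 with slerp weights a = sin((1−f)δ)/sin δ ≈ 0.739, b = sin(fδ)/sin δ ≈ 0.739.
p = a·p₁ + b·p₂ ≈ (-0.990, -0.069, 0.124); φ = arcsin(p_z) ≈ 7.11°, λ = atan2(p_y, p_x) ≈ -176.04°.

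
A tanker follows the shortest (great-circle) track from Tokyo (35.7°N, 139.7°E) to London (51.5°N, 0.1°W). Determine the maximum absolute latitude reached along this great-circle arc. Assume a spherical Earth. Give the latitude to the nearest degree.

≈ 71°N

The great circle lies in the plane with unit normal n̂ = (p₁ × p₂)/|p₁ × p₂|.
Here n̂_z ≈ -0.327; the vertex latitude is φ_max = arccos|n̂_z| ≈ 70.9°.
Check via Clairaut: cos φ_max = |cos φ₁| · sin C = cos(35.7°)·sin(23.8°) ≈ 0.327, again giving ≈ 70.9°.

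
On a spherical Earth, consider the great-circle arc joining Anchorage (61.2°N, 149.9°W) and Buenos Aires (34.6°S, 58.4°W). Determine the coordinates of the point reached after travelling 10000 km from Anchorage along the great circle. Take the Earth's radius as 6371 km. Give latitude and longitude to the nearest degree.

From cos δ = sin φ₁ sin φ₂ + cos φ₁ cos φ₂ cos Δλ, the central angle is δ ≈ 2.104 rad (120.5°). The total great-circle distance is δ·R ≈ 2.104 × 6371 ≈ 13402 km, so the target fraction is f = 10000/13402 ≈ 0.746.
Interpolate at f ≈ 0.746 with slerp weights a = sin((1−f)δ)/sin δ ≈ 0.591, b = sin(fδ)/sin δ ≈ 1.161.
p = a·p₁ + b·p₂ ≈ (0.254, -0.957, -0.141); φ = arcsin(p_z) ≈ -8.13°, λ = atan2(p_y, p_x) ≈ -75.11°.

≈ 8°S, 75°W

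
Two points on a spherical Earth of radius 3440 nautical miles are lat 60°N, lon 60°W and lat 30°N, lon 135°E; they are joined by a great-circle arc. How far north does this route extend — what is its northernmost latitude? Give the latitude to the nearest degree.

The great circle lies in the plane with unit normal n̂ = (p₁ × p₂)/|p₁ × p₂|.
Here n̂_z ≈ -0.112; the vertex latitude is φ_max = arccos|n̂_z| ≈ 83.6°.

≈ 84°N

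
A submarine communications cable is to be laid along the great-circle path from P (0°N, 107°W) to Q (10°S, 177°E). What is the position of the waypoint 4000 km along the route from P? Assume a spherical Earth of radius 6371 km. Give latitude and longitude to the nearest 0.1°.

≈ (6.0°S, 142.5°W)

Write both endpoints as unit vectors p₁, p₂ with components (cos φ cos λ, cos φ sin λ, sin φ).
The central angle between the endpoints is δ = arccos(p₁·p₂) ≈ 1.330 rad (76.2°). The total great-circle distance is δ·R ≈ 1.330 × 6371 ≈ 8475 km, so the target fraction is f = 4000/8475 ≈ 0.472.
Interpolate at f ≈ 0.472 with slerp weights a = sin((1−f)δ)/sin δ ≈ 0.665, b = sin(fδ)/sin δ ≈ 0.605.
p = a·p₁ + b·p₂ ≈ (-0.789, -0.605, -0.105); φ = arcsin(p_z) ≈ -6.03°, λ = atan2(p_y, p_x) ≈ -142.53°.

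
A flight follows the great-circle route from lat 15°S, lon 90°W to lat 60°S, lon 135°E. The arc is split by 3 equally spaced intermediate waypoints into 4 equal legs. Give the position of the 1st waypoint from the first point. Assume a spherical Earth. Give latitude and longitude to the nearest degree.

≈ lat 37°S, lon 101°W

The haversine formula gives a central angle δ ≈ 1.688 rad (96.7°) between the endpoints.
Interpolate at f = 1/4 with slerp weights a = sin((1−f)δ)/sin δ ≈ 0.961, b = sin(fδ)/sin δ ≈ 0.413.
p = a·p₁ + b·p₂ ≈ (-0.146, -0.782, -0.606); φ = arcsin(p_z) ≈ -37.29°, λ = atan2(p_y, p_x) ≈ -100.56°.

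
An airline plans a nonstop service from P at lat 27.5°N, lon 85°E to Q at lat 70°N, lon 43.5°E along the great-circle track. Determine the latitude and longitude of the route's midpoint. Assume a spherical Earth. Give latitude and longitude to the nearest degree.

≈ lat 50°N, lon 74°E

From cos δ = sin φ₁ sin φ₂ + cos φ₁ cos φ₂ cos Δλ, the central angle is δ ≈ 0.848 rad (48.6°).
Interpolate at f = 1/2 with slerp weights a = sin((1−f)δ)/sin δ ≈ 0.549, b = sin(fδ)/sin δ ≈ 0.549.
p = a·p₁ + b·p₂ ≈ (0.179, 0.614, 0.769); φ = arcsin(p_z) ≈ 50.25°, λ = atan2(p_y, p_x) ≈ 73.79°.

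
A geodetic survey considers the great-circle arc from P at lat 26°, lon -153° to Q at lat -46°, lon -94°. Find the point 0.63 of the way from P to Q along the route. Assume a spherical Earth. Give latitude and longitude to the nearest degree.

≈ lat -21°, lon -121°

Convert each endpoint to a unit vector on the sphere (x = cos φ cos λ, y = cos φ sin λ, z = sin φ).
The central angle between the endpoints is δ = arccos(p₁·p₂) ≈ 1.565 rad (89.6°).
Interpolate at f = 0.63 with slerp weights a = sin((1−f)δ)/sin δ ≈ 0.547, b = sin(fδ)/sin δ ≈ 0.834.
p = a·p₁ + b·p₂ ≈ (-0.479, -0.801, -0.360); φ = arcsin(p_z) ≈ -21.09°, λ = atan2(p_y, p_x) ≈ -120.86°.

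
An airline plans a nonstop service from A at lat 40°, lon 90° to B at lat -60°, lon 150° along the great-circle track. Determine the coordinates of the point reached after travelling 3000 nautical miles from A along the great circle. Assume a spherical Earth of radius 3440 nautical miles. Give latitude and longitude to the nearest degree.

≈ lat -6°, lon 111°

Convert each endpoint to a unit vector on the sphere (x = cos φ cos λ, y = cos φ sin λ, z = sin φ).
The central angle between the endpoints is δ = arccos(p₁·p₂) ≈ 1.945 rad (111.4°). The total great-circle distance is δ·R ≈ 1.945 × 3440 ≈ 6689 nmi, so the target fraction is f = 3000/6689 ≈ 0.448.
Interpolate at f ≈ 0.448 with slerp weights a = sin((1−f)δ)/sin δ ≈ 0.944, b = sin(fδ)/sin δ ≈ 0.822.
p = a·p₁ + b·p₂ ≈ (-0.356, 0.928, -0.106); φ = arcsin(p_z) ≈ -6.07°, λ = atan2(p_y, p_x) ≈ 110.99°.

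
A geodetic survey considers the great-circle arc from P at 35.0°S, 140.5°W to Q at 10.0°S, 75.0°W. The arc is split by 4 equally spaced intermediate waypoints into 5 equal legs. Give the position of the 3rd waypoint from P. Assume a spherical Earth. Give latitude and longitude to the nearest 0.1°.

≈ 23.4°S, 98.0°W

From cos δ = sin φ₁ sin φ₂ + cos φ₁ cos φ₂ cos Δλ, the central angle is δ ≈ 1.122 rad (64.3°).
Interpolate at f = 3/5 with slerp weights a = sin((1−f)δ)/sin δ ≈ 0.482, b = sin(fδ)/sin δ ≈ 0.692.
p = a·p₁ + b·p₂ ≈ (-0.128, -0.909, -0.396); φ = arcsin(p_z) ≈ -23.35°, λ = atan2(p_y, p_x) ≈ -98.01°.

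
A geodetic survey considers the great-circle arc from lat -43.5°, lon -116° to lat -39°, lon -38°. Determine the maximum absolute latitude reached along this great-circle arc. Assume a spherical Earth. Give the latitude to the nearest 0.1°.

The great circle lies in the plane with unit normal n̂ = (p₁ × p₂)/|p₁ × p₂|.
Here n̂_z ≈ +0.660; the vertex latitude is φ_max = arccos|n̂_z| ≈ 48.7°.
Check via Clairaut: cos φ_max = |cos φ₁| · sin C = cos(43.5°)·sin(114.4°) ≈ 0.660, again giving ≈ 48.7°.

≈ -48.7°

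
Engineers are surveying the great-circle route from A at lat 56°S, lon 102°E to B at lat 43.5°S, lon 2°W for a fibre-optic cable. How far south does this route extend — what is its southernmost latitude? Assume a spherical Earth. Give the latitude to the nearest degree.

The great circle lies in the plane with unit normal n̂ = (p₁ × p₂)/|p₁ × p₂|.
Here n̂_z ≈ -0.447; the vertex latitude is φ_max = arccos|n̂_z| ≈ 63.5°.
Check via Clairaut: cos φ_max = |cos φ₁| · sin C = cos(56.0°)·sin(127.0°) ≈ 0.447, again giving ≈ 63.5°.

≈ 63°S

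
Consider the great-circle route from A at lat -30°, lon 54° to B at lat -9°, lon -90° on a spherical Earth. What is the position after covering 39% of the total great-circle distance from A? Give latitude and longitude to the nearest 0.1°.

≈ lat -50.4°, lon -8.0°

Write both endpoints as unit vectors p₁, p₂ with components (cos φ cos λ, cos φ sin λ, sin φ).
The central angle between the endpoints is δ = arccos(p₁·p₂) ≈ 2.232 rad (127.9°).
Interpolate at f = 0.39 with slerp weights a = sin((1−f)δ)/sin δ ≈ 1.239, b = sin(fδ)/sin δ ≈ 0.968.
p = a·p₁ + b·p₂ ≈ (0.631, -0.088, -0.771); φ = arcsin(p_z) ≈ -50.44°, λ = atan2(p_y, p_x) ≈ -7.98°.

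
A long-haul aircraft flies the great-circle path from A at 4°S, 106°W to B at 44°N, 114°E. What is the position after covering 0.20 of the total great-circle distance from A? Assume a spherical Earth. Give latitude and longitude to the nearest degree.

≈ 17°N, 121°W

The haversine formula gives a central angle δ ≈ 2.212 rad (126.7°) between the endpoints.
Interpolate at f = 0.20 with slerp weights a = sin((1−f)δ)/sin δ ≈ 1.223, b = sin(fδ)/sin δ ≈ 0.534.
p = a·p₁ + b·p₂ ≈ (-0.493, -0.822, 0.286); φ = arcsin(p_z) ≈ 16.60°, λ = atan2(p_y, p_x) ≈ -120.94°.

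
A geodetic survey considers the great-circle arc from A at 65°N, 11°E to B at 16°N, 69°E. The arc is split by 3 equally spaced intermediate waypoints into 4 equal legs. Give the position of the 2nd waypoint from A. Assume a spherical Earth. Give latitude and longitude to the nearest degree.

≈ 44°N, 52°E

Write both endpoints as unit vectors p₁, p₂ with components (cos φ cos λ, cos φ sin λ, sin φ).
The central angle between the endpoints is δ = arccos(p₁·p₂) ≈ 1.087 rad (62.3°).
Interpolate at f = 2/4 with slerp weights a = sin((1−f)δ)/sin δ ≈ 0.584, b = sin(fδ)/sin δ ≈ 0.584.
p = a·p₁ + b·p₂ ≈ (0.444, 0.571, 0.690); φ = arcsin(p_z) ≈ 43.67°, λ = atan2(p_y, p_x) ≈ 52.18°.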